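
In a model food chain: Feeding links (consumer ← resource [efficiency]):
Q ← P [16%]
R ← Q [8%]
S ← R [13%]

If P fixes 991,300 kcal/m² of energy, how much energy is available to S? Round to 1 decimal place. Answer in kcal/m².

1649.5 kcal/m²

Q: 991300 × 0.16 = 158608 kcal/m²
R: 158608 × 0.08 = 12688.64 kcal/m²
S: 12688.64 × 0.13 = 1649.5232 kcal/m²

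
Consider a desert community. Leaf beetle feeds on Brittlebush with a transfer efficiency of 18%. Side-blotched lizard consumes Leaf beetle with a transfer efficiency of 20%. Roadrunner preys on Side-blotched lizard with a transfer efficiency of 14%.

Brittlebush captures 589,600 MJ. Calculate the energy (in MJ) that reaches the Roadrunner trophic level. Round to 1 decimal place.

2971.6 MJ

Leaf beetle: 589600 × 0.18 = 106128 MJ
Side-blotched lizard: 106128 × 0.2 = 21225.6 MJ
Roadrunner: 21225.6 × 0.14 = 2971.584 MJ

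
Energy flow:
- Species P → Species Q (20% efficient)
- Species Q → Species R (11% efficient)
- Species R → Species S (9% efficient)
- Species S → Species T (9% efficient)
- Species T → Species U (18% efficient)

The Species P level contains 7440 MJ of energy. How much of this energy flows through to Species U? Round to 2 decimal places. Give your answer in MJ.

Species Q: 7440 × 0.2 = 1488 MJ
Species R: 1488 × 0.11 = 163.68 MJ
Species S: 163.68 × 0.09 = 14.7312 MJ
Species T: 14.7312 × 0.09 = 1.325808 MJ
Species U: 1.325808 × 0.18 = 0.23864544 MJ

0.24 MJ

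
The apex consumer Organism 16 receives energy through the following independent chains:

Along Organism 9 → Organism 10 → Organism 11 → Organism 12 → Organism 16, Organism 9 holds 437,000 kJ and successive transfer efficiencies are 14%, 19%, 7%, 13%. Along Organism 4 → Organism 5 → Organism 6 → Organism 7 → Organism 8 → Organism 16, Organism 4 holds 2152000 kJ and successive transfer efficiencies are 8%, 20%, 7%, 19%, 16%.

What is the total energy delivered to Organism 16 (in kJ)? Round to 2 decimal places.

179.05 kJ

Via Organism 9: 437000 × 0.14 × 0.19 × 0.07 × 0.13 = 105.78022 kJ
Via Organism 4: 2152000 × 0.08 × 0.2 × 0.07 × 0.19 × 0.16 = 73.271296 kJ
Total at Organism 16: 105.78022 + 73.271296 = 179.051516 kJ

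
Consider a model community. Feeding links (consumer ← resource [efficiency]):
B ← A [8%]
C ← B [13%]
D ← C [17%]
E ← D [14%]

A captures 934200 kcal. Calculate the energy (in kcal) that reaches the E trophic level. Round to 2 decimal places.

231.23 kcal

B: 934200 × 0.08 = 74736 kcal
C: 74736 × 0.13 = 9715.68 kcal
D: 9715.68 × 0.17 = 1651.6656 kcal
E: 1651.6656 × 0.14 = 231.233184 kcal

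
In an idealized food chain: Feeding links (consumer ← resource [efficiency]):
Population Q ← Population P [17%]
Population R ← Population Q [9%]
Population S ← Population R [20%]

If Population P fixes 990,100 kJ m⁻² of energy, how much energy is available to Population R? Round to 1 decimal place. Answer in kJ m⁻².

Population Q: 990100 × 0.17 = 168317 kJ m⁻²
Population R: 168317 × 0.09 = 15148.53 kJ m⁻²

15148.5 kJ m⁻²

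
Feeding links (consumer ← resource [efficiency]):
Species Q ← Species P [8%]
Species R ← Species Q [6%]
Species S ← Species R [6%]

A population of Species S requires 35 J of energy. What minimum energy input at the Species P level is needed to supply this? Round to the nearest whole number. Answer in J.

Cumulative transfer efficiency: 0.08 × 0.06 × 0.06 = 0.000288
Species P energy = 35 / 0.000288 = 121528 J

121528 J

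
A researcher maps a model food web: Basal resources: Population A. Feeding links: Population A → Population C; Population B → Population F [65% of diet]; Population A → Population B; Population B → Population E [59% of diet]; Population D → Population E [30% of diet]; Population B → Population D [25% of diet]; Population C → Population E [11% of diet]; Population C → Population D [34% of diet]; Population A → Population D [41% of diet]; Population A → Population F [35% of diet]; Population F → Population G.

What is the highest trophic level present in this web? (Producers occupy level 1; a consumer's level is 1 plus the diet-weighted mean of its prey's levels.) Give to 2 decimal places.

Population B: 1 + 1 = 2
Population C: 1 + 1 = 2
Population D: 1 + (0.34×2 + 0.41×1 + 0.25×2) = 2.59
Population E: 1 + (0.59×2 + 0.11×2 + 0.3×2.59) = 3.177
Population F: 1 + (0.65×2 + 0.35×1) = 2.65
Population G: 1 + 2.65 = 3.65

3.65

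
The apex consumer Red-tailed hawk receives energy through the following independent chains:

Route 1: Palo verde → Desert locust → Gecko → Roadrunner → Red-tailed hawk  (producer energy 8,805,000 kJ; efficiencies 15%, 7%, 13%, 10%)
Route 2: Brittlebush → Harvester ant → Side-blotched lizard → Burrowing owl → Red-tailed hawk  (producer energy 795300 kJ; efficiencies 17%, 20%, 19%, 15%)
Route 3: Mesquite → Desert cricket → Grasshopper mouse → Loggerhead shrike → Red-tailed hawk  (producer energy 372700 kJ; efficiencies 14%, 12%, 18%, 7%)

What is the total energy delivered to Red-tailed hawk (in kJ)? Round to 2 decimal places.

2051.42 kJ

Route 1: 8805000 × 0.15 × 0.07 × 0.13 × 0.1 = 1201.8825 kJ
Route 2: 795300 × 0.17 × 0.2 × 0.19 × 0.15 = 770.6457 kJ
Route 3: 372700 × 0.14 × 0.12 × 0.18 × 0.07 = 78.893136 kJ
Total at Red-tailed hawk: 1201.8825 + 770.6457 + 78.893136 = 2051.421336 kJ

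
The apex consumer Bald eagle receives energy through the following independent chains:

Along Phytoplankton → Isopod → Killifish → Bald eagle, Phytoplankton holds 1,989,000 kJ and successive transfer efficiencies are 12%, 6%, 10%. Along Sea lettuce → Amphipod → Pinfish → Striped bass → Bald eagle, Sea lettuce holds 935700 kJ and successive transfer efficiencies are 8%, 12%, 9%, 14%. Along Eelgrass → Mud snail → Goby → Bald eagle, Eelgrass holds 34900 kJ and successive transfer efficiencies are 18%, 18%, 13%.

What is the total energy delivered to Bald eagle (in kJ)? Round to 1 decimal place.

Via Phytoplankton: 1989000 × 0.12 × 0.06 × 0.1 = 1432.08 kJ
Via Sea lettuce: 935700 × 0.08 × 0.12 × 0.09 × 0.14 = 113.182272 kJ
Via Eelgrass: 34900 × 0.18 × 0.18 × 0.13 = 146.9988 kJ
Total at Bald eagle: 1432.08 + 113.182272 + 146.9988 = 1692.261072 kJ

1692.3 kJ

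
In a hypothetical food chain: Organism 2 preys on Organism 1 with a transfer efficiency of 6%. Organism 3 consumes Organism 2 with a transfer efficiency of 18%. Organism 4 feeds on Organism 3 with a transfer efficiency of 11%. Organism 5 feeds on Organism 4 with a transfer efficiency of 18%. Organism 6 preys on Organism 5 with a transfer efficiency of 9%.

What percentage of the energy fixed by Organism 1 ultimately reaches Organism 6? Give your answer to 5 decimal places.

0.00192%

Product of link efficiencies: 0.06 × 0.18 × 0.11 × 0.18 × 0.09 = 0.0000192456
As a percentage: 0.0000192456 × 100 = 0.00192%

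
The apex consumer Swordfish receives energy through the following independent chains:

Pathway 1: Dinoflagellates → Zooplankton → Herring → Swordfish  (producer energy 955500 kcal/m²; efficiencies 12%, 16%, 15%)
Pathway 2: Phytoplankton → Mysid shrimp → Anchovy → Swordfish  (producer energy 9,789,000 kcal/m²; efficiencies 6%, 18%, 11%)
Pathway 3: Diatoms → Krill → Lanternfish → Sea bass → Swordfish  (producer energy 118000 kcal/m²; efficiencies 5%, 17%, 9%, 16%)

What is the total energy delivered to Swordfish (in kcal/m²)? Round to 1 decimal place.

14395.6 kcal/m²

Pathway 1: 955500 × 0.12 × 0.16 × 0.15 = 2751.84 kcal/m²
Pathway 2: 9789000 × 0.06 × 0.18 × 0.11 = 11629.332 kcal/m²
Pathway 3: 118000 × 0.05 × 0.17 × 0.09 × 0.16 = 14.4432 kcal/m²
Total at Swordfish: 2751.84 + 11629.332 + 14.4432 = 14395.6152 kcal/m²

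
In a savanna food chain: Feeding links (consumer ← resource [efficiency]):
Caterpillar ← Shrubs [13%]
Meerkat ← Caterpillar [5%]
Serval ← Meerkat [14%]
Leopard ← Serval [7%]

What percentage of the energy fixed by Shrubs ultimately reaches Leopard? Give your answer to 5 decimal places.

Product of link efficiencies: 0.13 × 0.05 × 0.14 × 0.07 = 0.0000637
As a percentage: 0.0000637 × 100 = 0.00637%

0.00637%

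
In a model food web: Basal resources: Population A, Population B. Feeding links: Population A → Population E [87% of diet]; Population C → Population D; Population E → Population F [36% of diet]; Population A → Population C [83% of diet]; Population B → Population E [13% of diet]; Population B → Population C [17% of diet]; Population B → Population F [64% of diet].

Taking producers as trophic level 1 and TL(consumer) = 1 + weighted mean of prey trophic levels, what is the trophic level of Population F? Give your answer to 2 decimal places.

2.36

Population C: 1 + (0.17×1 + 0.83×1) = 2
Population D: 1 + 2 = 3
Population E: 1 + (0.13×1 + 0.87×1) = 2
Population F: 1 + (0.36×2 + 0.64×1) = 2.36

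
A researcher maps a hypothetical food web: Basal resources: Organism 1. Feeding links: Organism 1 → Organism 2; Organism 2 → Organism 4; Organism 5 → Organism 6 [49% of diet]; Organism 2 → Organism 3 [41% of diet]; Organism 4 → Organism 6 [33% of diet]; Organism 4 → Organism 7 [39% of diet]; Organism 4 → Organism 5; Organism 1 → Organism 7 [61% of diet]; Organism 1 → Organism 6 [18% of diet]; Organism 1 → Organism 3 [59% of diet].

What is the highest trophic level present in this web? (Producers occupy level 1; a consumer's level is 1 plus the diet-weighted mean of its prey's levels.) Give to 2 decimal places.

Organism 2: 1 + 1 = 2
Organism 3: 1 + (0.59×1 + 0.41×2) = 2.41
Organism 4: 1 + 2 = 3
Organism 5: 1 + 3 = 4
Organism 6: 1 + (0.33×3 + 0.49×4 + 0.18×1) = 4.13
Organism 7: 1 + (0.61×1 + 0.39×3) = 2.78

4.13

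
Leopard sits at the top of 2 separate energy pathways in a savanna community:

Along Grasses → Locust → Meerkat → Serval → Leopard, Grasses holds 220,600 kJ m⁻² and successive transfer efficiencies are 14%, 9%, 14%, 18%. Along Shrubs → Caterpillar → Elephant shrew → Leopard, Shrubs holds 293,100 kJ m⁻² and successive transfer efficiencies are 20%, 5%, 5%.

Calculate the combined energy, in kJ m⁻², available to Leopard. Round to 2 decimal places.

216.59 kJ m⁻²

Via Grasses: 220600 × 0.14 × 0.09 × 0.14 × 0.18 = 70.044912 kJ m⁻²
Via Shrubs: 293100 × 0.2 × 0.05 × 0.05 = 146.55 kJ m⁻²
Total at Leopard: 70.044912 + 146.55 = 216.594912 kJ m⁻²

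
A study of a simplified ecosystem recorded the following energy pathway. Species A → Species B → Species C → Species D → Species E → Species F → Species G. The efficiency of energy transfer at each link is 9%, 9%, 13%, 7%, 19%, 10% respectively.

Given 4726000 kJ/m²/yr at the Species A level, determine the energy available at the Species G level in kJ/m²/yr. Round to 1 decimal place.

Species B: 4726000 × 0.09 = 425340 kJ/m²/yr
Species C: 425340 × 0.09 = 38280.6 kJ/m²/yr
Species D: 38280.6 × 0.13 = 4976.478 kJ/m²/yr
Species E: 4976.478 × 0.07 = 348.35346 kJ/m²/yr
Species F: 348.35346 × 0.19 = 66.1871574 kJ/m²/yr
Species G: 66.1871574 × 0.1 = 6.61871574 kJ/m²/yr

6.6 kJ/m²/yr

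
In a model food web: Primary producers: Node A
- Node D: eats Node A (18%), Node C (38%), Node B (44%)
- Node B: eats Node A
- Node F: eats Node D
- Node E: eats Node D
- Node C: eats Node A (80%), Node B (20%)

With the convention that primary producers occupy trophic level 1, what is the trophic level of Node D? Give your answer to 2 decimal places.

2.90

Node B: 1 + 1 = 2
Node C: 1 + (0.8×1 + 0.2×2) = 2.2
Node D: 1 + (0.18×1 + 0.38×2.2 + 0.44×2) = 2.896
Node E: 1 + 2.896 = 3.896
Node F: 1 + 2.896 = 3.896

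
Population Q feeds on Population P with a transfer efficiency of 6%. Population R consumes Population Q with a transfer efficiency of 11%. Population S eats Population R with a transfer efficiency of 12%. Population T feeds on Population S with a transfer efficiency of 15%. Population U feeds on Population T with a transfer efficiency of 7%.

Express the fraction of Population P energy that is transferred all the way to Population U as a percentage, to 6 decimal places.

0.000832%

Product of link efficiencies: 0.06 × 0.11 × 0.12 × 0.15 × 0.07 = 0.000008316
As a percentage: 0.000008316 × 100 = 0.000832%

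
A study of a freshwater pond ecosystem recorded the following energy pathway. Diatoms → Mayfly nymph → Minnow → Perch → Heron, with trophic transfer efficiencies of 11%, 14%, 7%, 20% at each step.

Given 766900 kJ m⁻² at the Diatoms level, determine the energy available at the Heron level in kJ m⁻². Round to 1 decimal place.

165.3 kJ m⁻²

Mayfly nymph: 766900 × 0.11 = 84359 kJ m⁻²
Minnow: 84359 × 0.14 = 11810.26 kJ m⁻²
Perch: 11810.26 × 0.07 = 826.7182 kJ m⁻²
Heron: 826.7182 × 0.2 = 165.34364 kJ m⁻²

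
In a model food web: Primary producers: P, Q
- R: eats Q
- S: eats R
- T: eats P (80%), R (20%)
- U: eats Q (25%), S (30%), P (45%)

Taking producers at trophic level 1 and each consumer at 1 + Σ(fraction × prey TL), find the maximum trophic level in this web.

R: 1 + 1 = 2
S: 1 + 2 = 3
T: 1 + (0.8×1 + 0.2×2) = 2.2
U: 1 + (0.25×1 + 0.3×3 + 0.45×1) = 2.6

3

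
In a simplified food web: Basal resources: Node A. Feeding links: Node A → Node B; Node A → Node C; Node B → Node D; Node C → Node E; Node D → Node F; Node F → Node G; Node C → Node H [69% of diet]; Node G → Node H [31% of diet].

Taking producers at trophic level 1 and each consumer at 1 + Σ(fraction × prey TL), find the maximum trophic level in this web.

Node B: 1 + 1 = 2
Node C: 1 + 1 = 2
Node D: 1 + 2 = 3
Node E: 1 + 2 = 3
Node F: 1 + 3 = 4
Node G: 1 + 4 = 5
Node H: 1 + (0.69×2 + 0.31×5) = 3.93

5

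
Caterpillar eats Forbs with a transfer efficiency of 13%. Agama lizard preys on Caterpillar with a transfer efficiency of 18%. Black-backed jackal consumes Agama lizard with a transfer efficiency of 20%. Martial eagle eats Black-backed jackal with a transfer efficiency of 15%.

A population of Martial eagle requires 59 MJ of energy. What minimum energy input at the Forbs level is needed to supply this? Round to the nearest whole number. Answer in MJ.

84046 MJ

Cumulative transfer efficiency: 0.13 × 0.18 × 0.2 × 0.15 = 0.000702
Forbs energy = 59 / 0.000702 = 84046 MJ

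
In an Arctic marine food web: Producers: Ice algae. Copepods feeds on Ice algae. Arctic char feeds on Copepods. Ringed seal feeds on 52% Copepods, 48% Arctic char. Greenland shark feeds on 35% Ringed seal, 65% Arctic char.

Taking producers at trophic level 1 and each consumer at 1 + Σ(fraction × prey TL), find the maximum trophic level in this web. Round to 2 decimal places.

Copepods: 1 + 1 = 2
Arctic char: 1 + 2 = 3
Ringed seal: 1 + (0.52×2 + 0.48×3) = 3.48
Greenland shark: 1 + (0.35×3.48 + 0.65×3) = 4.168

4.17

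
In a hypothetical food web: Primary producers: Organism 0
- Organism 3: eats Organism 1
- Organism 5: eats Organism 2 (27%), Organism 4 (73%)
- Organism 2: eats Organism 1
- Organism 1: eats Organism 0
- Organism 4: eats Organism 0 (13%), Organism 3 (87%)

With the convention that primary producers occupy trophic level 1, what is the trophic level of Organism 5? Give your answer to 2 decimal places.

4.54

Organism 1: 1 + 1 = 2
Organism 2: 1 + 2 = 3
Organism 3: 1 + 2 = 3
Organism 4: 1 + (0.13×1 + 0.87×3) = 3.74
Organism 5: 1 + (0.27×3 + 0.73×3.74) = 4.5402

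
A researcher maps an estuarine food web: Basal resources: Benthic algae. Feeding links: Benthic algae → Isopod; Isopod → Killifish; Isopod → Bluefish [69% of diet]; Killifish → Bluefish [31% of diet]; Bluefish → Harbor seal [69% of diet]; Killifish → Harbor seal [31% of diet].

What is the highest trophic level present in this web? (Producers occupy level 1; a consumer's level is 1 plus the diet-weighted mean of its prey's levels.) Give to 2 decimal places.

4.21

Isopod: 1 + 1 = 2
Killifish: 1 + 2 = 3
Bluefish: 1 + (0.69×2 + 0.31×3) = 3.31
Harbor seal: 1 + (0.69×3.31 + 0.31×3) = 4.2139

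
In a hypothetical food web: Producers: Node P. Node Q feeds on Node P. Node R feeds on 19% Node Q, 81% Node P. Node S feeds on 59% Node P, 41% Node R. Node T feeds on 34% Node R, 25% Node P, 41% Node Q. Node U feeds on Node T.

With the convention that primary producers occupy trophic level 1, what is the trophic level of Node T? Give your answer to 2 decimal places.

2.81

Node Q: 1 + 1 = 2
Node R: 1 + (0.19×2 + 0.81×1) = 2.19
Node S: 1 + (0.59×1 + 0.41×2.19) = 2.4879
Node T: 1 + (0.34×2.19 + 0.25×1 + 0.41×2) = 2.8146
Node U: 1 + 2.8146 = 3.8146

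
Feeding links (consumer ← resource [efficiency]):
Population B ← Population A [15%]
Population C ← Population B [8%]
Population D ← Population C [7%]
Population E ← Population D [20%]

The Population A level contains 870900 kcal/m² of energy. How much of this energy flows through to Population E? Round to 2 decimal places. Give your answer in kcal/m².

146.31 kcal/m²

Population B: 870900 × 0.15 = 130635 kcal/m²
Population C: 130635 × 0.08 = 10450.8 kcal/m²
Population D: 10450.8 × 0.07 = 731.556 kcal/m²
Population E: 731.556 × 0.2 = 146.3112 kcal/m²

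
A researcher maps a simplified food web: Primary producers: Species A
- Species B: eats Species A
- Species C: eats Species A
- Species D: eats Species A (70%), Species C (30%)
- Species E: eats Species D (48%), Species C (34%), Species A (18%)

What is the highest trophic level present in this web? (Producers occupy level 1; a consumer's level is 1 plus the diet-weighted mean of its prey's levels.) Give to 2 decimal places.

Species B: 1 + 1 = 2
Species C: 1 + 1 = 2
Species D: 1 + (0.7×1 + 0.3×2) = 2.3
Species E: 1 + (0.48×2.3 + 0.34×2 + 0.18×1) = 2.964

2.96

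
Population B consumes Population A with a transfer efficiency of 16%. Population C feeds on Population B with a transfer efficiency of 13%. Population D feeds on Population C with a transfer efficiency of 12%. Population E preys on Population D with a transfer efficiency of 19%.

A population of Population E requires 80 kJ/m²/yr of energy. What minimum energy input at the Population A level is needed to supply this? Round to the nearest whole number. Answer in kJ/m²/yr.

168691 kJ/m²/yr

Cumulative transfer efficiency: 0.16 × 0.13 × 0.12 × 0.19 = 0.00047424
Population A energy = 80 / 0.00047424 = 168691 kJ/m²/yr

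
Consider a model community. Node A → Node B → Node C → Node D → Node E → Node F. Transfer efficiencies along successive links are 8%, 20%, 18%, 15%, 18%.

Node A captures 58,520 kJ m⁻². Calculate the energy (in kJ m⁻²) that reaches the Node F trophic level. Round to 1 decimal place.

4.6 kJ m⁻²

Node B: 58520 × 0.08 = 4681.6 kJ m⁻²
Node C: 4681.6 × 0.2 = 936.32 kJ m⁻²
Node D: 936.32 × 0.18 = 168.5376 kJ m⁻²
Node E: 168.5376 × 0.15 = 25.28064 kJ m⁻²
Node F: 25.28064 × 0.18 = 4.5505152 kJ m⁻²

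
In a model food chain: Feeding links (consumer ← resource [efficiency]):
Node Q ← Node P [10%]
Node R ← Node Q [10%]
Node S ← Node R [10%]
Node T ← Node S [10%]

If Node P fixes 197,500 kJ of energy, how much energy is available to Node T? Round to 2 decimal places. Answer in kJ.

Node Q: 197500 × 0.1 = 19750 kJ
Node R: 19750 × 0.1 = 1975 kJ
Node S: 1975 × 0.1 = 197.5 kJ
Node T: 197.5 × 0.1 = 19.75 kJ

19.75 kJ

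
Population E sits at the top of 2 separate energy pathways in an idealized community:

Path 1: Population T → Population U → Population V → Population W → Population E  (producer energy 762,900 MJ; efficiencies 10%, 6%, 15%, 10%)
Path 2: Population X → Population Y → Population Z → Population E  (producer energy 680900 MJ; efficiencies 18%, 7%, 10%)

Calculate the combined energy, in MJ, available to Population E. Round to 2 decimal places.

926.60 MJ

Path 1: 762900 × 0.1 × 0.06 × 0.15 × 0.1 = 68.661 MJ
Path 2: 680900 × 0.18 × 0.07 × 0.1 = 857.934 MJ
Total at Population E: 68.661 + 857.934 = 926.595 MJ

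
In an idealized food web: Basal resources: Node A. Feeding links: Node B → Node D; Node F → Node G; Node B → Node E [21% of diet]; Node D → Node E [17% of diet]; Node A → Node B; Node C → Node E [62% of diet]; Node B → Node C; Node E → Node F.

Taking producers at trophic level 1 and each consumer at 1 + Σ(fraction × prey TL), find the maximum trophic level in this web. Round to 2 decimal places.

Node B: 1 + 1 = 2
Node C: 1 + 2 = 3
Node D: 1 + 2 = 3
Node E: 1 + (0.21×2 + 0.17×3 + 0.62×3) = 3.79
Node F: 1 + 3.79 = 4.79
Node G: 1 + 4.79 = 5.79

5.79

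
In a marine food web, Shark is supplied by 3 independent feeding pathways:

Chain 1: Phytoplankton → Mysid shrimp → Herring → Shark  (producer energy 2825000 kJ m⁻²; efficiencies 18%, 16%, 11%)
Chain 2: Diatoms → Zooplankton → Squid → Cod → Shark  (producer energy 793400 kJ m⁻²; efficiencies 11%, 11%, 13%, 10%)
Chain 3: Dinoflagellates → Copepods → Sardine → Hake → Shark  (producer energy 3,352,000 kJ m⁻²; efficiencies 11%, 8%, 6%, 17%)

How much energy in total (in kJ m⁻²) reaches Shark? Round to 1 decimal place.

9375.3 kJ m⁻²

Chain 1: 2825000 × 0.18 × 0.16 × 0.11 = 8949.6 kJ m⁻²
Chain 2: 793400 × 0.11 × 0.11 × 0.13 × 0.1 = 124.80182 kJ m⁻²
Chain 3: 3352000 × 0.11 × 0.08 × 0.06 × 0.17 = 300.87552 kJ m⁻²
Total at Shark: 8949.6 + 124.80182 + 300.87552 = 9375.27734 kJ m⁻²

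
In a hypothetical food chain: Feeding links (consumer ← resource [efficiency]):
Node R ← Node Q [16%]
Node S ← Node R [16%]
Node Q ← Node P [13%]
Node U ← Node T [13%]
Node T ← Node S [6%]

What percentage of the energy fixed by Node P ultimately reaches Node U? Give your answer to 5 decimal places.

0.00260%

Product of link efficiencies: 0.13 × 0.16 × 0.16 × 0.06 × 0.13 = 0.0000259584
As a percentage: 0.0000259584 × 100 = 0.00260%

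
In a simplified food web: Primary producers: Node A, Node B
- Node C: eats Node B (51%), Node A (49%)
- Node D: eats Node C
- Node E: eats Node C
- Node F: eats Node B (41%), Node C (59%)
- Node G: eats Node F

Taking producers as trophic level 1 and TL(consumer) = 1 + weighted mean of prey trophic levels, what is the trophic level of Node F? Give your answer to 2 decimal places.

2.59

Node C: 1 + (0.51×1 + 0.49×1) = 2
Node D: 1 + 2 = 3
Node E: 1 + 2 = 3
Node F: 1 + (0.41×1 + 0.59×2) = 2.59
Node G: 1 + 2.59 = 3.59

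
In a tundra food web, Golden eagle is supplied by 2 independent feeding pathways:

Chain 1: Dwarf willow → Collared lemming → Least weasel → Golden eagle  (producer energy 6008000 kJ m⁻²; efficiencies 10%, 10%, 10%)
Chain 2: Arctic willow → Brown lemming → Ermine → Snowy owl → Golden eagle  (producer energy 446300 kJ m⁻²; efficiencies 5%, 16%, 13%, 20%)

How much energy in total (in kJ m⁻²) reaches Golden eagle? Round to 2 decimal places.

Chain 1: 6008000 × 0.1 × 0.1 × 0.1 = 6008 kJ m⁻²
Chain 2: 446300 × 0.05 × 0.16 × 0.13 × 0.2 = 92.8304 kJ m⁻²
Total at Golden eagle: 6008 + 92.8304 = 6100.8304 kJ m⁻²

6100.83 kJ m⁻²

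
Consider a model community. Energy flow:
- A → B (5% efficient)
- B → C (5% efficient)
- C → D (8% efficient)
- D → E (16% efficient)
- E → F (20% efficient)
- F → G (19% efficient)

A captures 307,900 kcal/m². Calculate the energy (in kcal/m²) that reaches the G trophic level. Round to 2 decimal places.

B: 307900 × 0.05 = 15395 kcal/m²
C: 15395 × 0.05 = 769.75 kcal/m²
D: 769.75 × 0.08 = 61.58 kcal/m²
E: 61.58 × 0.16 = 9.8528 kcal/m²
F: 9.8528 × 0.2 = 1.97056 kcal/m²
G: 1.97056 × 0.19 = 0.3744064 kcal/m²

0.37 kcal/m²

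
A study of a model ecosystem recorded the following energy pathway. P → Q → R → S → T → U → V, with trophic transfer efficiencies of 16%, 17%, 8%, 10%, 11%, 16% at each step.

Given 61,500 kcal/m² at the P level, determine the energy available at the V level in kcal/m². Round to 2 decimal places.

Q: 61500 × 0.16 = 9840 kcal/m²
R: 9840 × 0.17 = 1672.8 kcal/m²
S: 1672.8 × 0.08 = 133.824 kcal/m²
T: 133.824 × 0.1 = 13.3824 kcal/m²
U: 13.3824 × 0.11 = 1.472064 kcal/m²
V: 1.472064 × 0.16 = 0.23553024 kcal/m²

0.24 kcal/m²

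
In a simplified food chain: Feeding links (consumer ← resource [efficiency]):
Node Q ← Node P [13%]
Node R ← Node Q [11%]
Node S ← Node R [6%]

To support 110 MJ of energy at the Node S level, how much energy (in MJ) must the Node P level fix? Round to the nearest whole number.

Cumulative transfer efficiency: 0.13 × 0.11 × 0.06 = 0.000858
Node P energy = 110 / 0.000858 = 128205 MJ

128205 MJ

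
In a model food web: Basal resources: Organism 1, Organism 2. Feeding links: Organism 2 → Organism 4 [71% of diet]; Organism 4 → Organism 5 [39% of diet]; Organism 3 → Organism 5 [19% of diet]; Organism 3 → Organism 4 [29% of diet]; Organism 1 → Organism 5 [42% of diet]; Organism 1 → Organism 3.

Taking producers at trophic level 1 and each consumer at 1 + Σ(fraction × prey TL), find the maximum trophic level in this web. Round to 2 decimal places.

2.69

Organism 3: 1 + 1 = 2
Organism 4: 1 + (0.29×2 + 0.71×1) = 2.29
Organism 5: 1 + (0.19×2 + 0.42×1 + 0.39×2.29) = 2.6931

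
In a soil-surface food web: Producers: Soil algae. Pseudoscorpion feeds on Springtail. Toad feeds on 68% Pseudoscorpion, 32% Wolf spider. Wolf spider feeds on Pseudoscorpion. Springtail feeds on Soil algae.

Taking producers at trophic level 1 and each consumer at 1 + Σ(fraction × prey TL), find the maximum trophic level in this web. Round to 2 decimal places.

Springtail: 1 + 1 = 2
Pseudoscorpion: 1 + 2 = 3
Wolf spider: 1 + 3 = 4
Toad: 1 + (0.68×3 + 0.32×4) = 4.32

4.32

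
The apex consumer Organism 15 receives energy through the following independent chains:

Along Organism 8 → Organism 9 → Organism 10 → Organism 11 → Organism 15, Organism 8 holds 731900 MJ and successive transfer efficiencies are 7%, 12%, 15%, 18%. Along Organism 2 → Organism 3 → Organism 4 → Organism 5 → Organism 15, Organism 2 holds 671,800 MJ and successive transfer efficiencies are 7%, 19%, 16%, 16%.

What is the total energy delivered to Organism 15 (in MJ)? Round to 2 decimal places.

Via Organism 8: 731900 × 0.07 × 0.12 × 0.15 × 0.18 = 165.99492 MJ
Via Organism 2: 671800 × 0.07 × 0.19 × 0.16 × 0.16 = 228.734464 MJ
Total at Organism 15: 165.99492 + 228.734464 = 394.729384 MJ

394.73 MJ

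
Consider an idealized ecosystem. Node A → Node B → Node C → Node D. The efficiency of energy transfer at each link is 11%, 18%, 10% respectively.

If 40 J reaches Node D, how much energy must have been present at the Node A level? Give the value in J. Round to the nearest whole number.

20202 J

Cumulative transfer efficiency: 0.11 × 0.18 × 0.1 = 0.00198
Node A energy = 40 / 0.00198 = 20202 J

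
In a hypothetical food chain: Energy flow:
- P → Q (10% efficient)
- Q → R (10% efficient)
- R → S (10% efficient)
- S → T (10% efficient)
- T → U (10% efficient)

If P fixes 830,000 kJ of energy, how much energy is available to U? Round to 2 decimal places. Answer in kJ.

Q: 830000 × 0.1 = 83000 kJ
R: 83000 × 0.1 = 8300 kJ
S: 8300 × 0.1 = 830 kJ
T: 830 × 0.1 = 83 kJ
U: 83 × 0.1 = 8.3 kJ

8.30 kJ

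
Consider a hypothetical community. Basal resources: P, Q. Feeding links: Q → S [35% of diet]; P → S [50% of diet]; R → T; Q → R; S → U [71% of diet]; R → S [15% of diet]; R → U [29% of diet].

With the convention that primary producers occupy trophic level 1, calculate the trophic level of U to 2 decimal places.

R: 1 + 1 = 2
S: 1 + (0.5×1 + 0.35×1 + 0.15×2) = 2.15
T: 1 + 2 = 3
U: 1 + (0.71×2.15 + 0.29×2) = 3.1065

3.11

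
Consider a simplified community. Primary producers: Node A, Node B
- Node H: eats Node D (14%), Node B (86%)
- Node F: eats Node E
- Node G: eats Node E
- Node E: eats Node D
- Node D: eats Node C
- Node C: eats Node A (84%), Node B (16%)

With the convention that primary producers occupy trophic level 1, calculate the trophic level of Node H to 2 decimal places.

Node C: 1 + (0.84×1 + 0.16×1) = 2
Node D: 1 + 2 = 3
Node E: 1 + 3 = 4
Node F: 1 + 4 = 5
Node G: 1 + 4 = 5
Node H: 1 + (0.14×3 + 0.86×1) = 2.28

2.28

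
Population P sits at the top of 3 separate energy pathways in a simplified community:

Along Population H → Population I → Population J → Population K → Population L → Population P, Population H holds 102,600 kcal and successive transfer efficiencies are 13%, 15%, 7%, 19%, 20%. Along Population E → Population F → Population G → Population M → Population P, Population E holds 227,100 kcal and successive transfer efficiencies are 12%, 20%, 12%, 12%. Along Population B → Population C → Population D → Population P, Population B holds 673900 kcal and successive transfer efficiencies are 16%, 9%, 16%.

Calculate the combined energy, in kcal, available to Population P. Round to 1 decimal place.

1636.5 kcal

Via Population H: 102600 × 0.13 × 0.15 × 0.07 × 0.19 × 0.2 = 5.321862 kcal
Via Population E: 227100 × 0.12 × 0.2 × 0.12 × 0.12 = 78.48576 kcal
Via Population B: 673900 × 0.16 × 0.09 × 0.16 = 1552.6656 kcal
Total at Population P: 5.321862 + 78.48576 + 1552.6656 = 1636.473222 kcal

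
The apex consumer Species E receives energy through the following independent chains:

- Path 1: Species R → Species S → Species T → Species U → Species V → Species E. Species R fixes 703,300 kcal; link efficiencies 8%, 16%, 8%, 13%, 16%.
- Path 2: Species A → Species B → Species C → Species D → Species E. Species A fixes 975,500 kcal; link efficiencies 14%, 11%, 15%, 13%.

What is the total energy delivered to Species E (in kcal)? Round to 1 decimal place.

307.9 kcal

Path 1: 703300 × 0.08 × 0.16 × 0.08 × 0.13 × 0.16 = 14.97972736 kcal
Path 2: 975500 × 0.14 × 0.11 × 0.15 × 0.13 = 292.94265 kcal
Total at Species E: 14.97972736 + 292.94265 = 307.92237736 kcal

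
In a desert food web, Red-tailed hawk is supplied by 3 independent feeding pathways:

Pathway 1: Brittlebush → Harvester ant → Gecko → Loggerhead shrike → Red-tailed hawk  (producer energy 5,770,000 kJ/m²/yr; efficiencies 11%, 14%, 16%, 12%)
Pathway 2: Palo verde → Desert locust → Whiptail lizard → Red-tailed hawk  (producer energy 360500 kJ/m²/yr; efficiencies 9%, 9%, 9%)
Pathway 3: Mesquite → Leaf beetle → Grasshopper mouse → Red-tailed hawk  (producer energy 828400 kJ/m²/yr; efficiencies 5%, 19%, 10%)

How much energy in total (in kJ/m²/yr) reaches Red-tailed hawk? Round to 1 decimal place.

2755.9 kJ/m²/yr

Pathway 1: 5770000 × 0.11 × 0.14 × 0.16 × 0.12 = 1706.0736 kJ/m²/yr
Pathway 2: 360500 × 0.09 × 0.09 × 0.09 = 262.8045 kJ/m²/yr
Pathway 3: 828400 × 0.05 × 0.19 × 0.1 = 786.98 kJ/m²/yr
Total at Red-tailed hawk: 1706.0736 + 262.8045 + 786.98 = 2755.8581 kJ/m²/yr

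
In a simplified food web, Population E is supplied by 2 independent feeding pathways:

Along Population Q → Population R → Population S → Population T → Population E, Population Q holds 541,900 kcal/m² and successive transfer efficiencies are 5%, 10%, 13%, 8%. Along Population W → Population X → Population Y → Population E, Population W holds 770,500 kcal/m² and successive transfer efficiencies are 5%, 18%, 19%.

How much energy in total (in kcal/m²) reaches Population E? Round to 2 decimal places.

1345.73 kcal/m²

Via Population Q: 541900 × 0.05 × 0.1 × 0.13 × 0.08 = 28.1788 kcal/m²
Via Population W: 770500 × 0.05 × 0.18 × 0.19 = 1317.555 kcal/m²
Total at Population E: 28.1788 + 1317.555 = 1345.7338 kcal/m²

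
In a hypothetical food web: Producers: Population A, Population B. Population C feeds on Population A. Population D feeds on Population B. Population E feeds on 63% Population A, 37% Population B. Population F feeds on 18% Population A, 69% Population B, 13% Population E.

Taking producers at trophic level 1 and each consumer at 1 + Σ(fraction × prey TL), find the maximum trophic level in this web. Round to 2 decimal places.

2.13

Population C: 1 + 1 = 2
Population D: 1 + 1 = 2
Population E: 1 + (0.63×1 + 0.37×1) = 2
Population F: 1 + (0.18×1 + 0.69×1 + 0.13×2) = 2.13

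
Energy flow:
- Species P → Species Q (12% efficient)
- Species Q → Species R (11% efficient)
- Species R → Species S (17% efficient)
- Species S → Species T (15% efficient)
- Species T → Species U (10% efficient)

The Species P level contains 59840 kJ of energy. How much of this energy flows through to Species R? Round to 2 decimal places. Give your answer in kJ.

789.89 kJ

Species Q: 59840 × 0.12 = 7180.8 kJ
Species R: 7180.8 × 0.11 = 789.888 kJ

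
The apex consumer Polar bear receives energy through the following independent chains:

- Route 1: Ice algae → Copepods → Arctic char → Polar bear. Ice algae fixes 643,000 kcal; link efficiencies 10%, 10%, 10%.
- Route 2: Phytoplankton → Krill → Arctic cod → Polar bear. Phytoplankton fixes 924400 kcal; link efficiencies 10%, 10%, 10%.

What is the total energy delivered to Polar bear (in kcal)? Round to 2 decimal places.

1567.40 kcal

Route 1: 643000 × 0.1 × 0.1 × 0.1 = 643 kcal
Route 2: 924400 × 0.1 × 0.1 × 0.1 = 924.4 kcal
Total at Polar bear: 643 + 924.4 = 1567.4 kcal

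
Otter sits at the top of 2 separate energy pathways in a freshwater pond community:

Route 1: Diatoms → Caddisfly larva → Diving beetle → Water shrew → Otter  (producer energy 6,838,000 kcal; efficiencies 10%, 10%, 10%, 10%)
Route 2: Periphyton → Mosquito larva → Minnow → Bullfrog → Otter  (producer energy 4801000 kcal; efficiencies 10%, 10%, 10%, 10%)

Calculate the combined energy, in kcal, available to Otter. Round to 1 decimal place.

Route 1: 6838000 × 0.1 × 0.1 × 0.1 × 0.1 = 683.8 kcal
Route 2: 4801000 × 0.1 × 0.1 × 0.1 × 0.1 = 480.1 kcal
Total at Otter: 683.8 + 480.1 = 1163.9 kcal

1163.9 kcal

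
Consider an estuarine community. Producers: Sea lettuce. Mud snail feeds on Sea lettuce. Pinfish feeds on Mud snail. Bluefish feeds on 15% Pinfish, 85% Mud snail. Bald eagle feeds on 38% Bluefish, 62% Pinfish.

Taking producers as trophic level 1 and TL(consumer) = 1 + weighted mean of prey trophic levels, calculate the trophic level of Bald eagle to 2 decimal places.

4.06

Mud snail: 1 + 1 = 2
Pinfish: 1 + 2 = 3
Bluefish: 1 + (0.15×3 + 0.85×2) = 3.15
Bald eagle: 1 + (0.38×3.15 + 0.62×3) = 4.057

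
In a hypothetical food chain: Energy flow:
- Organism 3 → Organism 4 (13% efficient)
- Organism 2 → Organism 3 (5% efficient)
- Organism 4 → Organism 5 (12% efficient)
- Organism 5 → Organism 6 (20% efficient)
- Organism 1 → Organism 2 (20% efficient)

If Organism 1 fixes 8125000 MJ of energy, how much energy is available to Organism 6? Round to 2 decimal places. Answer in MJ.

253.50 MJ

Organism 2: 8125000 × 0.2 = 1625000 MJ
Organism 3: 1625000 × 0.05 = 81250 MJ
Organism 4: 81250 × 0.13 = 10562.5 MJ
Organism 5: 10562.5 × 0.12 = 1267.5 MJ
Organism 6: 1267.5 × 0.2 = 253.5 MJ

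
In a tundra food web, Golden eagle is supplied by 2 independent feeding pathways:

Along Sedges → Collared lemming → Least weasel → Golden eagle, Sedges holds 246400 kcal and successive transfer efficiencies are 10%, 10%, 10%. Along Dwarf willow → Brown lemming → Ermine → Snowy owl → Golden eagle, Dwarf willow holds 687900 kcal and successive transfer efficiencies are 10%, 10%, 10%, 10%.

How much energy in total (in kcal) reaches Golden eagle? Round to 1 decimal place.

Via Sedges: 246400 × 0.1 × 0.1 × 0.1 = 246.4 kcal
Via Dwarf willow: 687900 × 0.1 × 0.1 × 0.1 × 0.1 = 68.79 kcal
Total at Golden eagle: 246.4 + 68.79 = 315.19 kcal

315.2 kcal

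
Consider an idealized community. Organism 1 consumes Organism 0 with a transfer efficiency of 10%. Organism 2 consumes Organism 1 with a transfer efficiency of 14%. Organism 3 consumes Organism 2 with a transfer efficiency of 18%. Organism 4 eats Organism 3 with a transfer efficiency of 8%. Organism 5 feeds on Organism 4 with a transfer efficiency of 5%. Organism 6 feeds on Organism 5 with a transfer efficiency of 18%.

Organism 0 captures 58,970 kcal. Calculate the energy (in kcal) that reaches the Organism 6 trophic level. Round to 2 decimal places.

Organism 1: 58970 × 0.1 = 5897 kcal
Organism 2: 5897 × 0.14 = 825.58 kcal
Organism 3: 825.58 × 0.18 = 148.6044 kcal
Organism 4: 148.6044 × 0.08 = 11.888352 kcal
Organism 5: 11.888352 × 0.05 = 0.5944176 kcal
Organism 6: 0.5944176 × 0.18 = 0.106995168 kcal

0.11 kcal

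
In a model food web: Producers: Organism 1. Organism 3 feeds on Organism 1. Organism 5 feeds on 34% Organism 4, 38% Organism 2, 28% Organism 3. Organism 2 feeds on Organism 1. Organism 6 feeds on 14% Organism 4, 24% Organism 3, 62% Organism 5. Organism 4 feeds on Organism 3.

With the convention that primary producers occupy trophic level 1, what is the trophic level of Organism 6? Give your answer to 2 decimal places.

Organism 2: 1 + 1 = 2
Organism 3: 1 + 1 = 2
Organism 4: 1 + 2 = 3
Organism 5: 1 + (0.34×3 + 0.38×2 + 0.28×2) = 3.34
Organism 6: 1 + (0.14×3 + 0.24×2 + 0.62×3.34) = 3.9708

3.97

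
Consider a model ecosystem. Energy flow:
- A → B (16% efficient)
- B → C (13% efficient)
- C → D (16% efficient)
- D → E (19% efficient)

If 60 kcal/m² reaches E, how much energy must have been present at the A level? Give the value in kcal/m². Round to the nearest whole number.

Cumulative transfer efficiency: 0.16 × 0.13 × 0.16 × 0.19 = 0.00063232
A energy = 60 / 0.00063232 = 94889 kcal/m²

94889 kcal/m²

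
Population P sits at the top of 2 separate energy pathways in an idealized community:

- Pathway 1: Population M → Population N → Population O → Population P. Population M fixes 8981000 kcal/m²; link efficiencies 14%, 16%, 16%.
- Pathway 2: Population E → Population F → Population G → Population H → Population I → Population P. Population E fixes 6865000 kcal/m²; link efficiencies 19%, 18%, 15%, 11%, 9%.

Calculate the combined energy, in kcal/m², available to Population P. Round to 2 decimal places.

Pathway 1: 8981000 × 0.14 × 0.16 × 0.16 = 32187.904 kcal/m²
Pathway 2: 6865000 × 0.19 × 0.18 × 0.15 × 0.11 × 0.09 = 348.652755 kcal/m²
Total at Population P: 32187.904 + 348.652755 = 32536.556755 kcal/m²

32536.56 kcal/m²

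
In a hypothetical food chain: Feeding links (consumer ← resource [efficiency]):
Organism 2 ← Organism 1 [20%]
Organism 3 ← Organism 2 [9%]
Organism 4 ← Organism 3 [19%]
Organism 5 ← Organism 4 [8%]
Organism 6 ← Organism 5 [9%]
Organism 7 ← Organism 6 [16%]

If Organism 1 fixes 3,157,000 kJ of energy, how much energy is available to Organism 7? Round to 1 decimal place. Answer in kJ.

12.4 kJ

Organism 2: 3157000 × 0.2 = 631400 kJ
Organism 3: 631400 × 0.09 = 56826 kJ
Organism 4: 56826 × 0.19 = 10796.94 kJ
Organism 5: 10796.94 × 0.08 = 863.7552 kJ
Organism 6: 863.7552 × 0.09 = 77.737968 kJ
Organism 7: 77.737968 × 0.16 = 12.43807488 kJ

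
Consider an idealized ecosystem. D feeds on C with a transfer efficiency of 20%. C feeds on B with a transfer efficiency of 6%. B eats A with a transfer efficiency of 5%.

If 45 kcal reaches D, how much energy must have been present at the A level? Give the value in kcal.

Cumulative transfer efficiency: 0.05 × 0.06 × 0.2 = 0.0006
A energy = 45 / 0.0006 = 75000 kcal

75000 kcal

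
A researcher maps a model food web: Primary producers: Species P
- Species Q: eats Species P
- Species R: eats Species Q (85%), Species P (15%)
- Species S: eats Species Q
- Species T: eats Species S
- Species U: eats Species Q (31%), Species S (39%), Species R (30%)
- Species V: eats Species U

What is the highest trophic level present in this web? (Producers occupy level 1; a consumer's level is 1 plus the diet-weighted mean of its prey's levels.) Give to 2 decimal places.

4.65

Species Q: 1 + 1 = 2
Species R: 1 + (0.85×2 + 0.15×1) = 2.85
Species S: 1 + 2 = 3
Species T: 1 + 3 = 4
Species U: 1 + (0.31×2 + 0.39×3 + 0.3×2.85) = 3.645
Species V: 1 + 3.645 = 4.645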